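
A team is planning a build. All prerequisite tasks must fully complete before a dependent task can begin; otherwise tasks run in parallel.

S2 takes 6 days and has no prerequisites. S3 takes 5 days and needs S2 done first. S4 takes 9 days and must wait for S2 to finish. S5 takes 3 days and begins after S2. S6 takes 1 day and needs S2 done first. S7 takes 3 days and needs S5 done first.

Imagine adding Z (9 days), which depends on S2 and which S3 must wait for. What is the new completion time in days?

Originally the job takes 15 days.
With Z inserted, S3 now waits for max(S2, Z).
New critical path: S2→Z→S3 = 6+9+5 = 20 ⇒ 20 days.

20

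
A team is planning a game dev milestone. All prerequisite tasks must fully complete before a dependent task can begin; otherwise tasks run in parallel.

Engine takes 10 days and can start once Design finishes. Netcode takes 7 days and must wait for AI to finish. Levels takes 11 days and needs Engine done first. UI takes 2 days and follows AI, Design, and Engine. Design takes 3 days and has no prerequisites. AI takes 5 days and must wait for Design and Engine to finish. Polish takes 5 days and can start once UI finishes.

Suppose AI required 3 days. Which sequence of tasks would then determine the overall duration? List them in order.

Design, Engine, Levels

As given, the longest chain is Design→Engine→AI→UI→Polish = 3+10+5+2+5 = 25, so the finish is 25 days.
AI is on the critical path; changing it to 3 makes that path 23 days.
Now Design→Engine→Levels = 3+10+11 = 24 is longest, so the finish becomes 24 days.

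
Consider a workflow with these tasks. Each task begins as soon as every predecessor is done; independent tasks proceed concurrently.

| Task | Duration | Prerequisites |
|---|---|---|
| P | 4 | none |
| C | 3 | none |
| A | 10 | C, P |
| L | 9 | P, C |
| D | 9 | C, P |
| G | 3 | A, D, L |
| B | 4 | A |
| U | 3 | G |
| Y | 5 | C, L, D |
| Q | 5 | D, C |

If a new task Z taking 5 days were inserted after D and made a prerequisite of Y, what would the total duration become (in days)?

23

Originally the job takes 20 days.
With Z inserted, Y now waits for max(C, L, D, Z).
New critical path: P→D→Z→Y = 4+9+5+5 = 23 ⇒ 23 days.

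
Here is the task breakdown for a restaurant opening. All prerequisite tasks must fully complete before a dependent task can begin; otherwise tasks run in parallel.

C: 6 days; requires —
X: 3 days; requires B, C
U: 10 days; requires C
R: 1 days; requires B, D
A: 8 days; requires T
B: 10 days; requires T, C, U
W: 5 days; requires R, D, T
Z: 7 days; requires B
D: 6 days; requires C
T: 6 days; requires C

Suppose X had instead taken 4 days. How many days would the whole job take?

33

Baseline: C→U→B→Z = 6+10+10+7 = 33 → 33 days.
The longest path through X is only 29 days, so X has float 4.
The critical path is still C→U→B→Z; finish is now 33 days.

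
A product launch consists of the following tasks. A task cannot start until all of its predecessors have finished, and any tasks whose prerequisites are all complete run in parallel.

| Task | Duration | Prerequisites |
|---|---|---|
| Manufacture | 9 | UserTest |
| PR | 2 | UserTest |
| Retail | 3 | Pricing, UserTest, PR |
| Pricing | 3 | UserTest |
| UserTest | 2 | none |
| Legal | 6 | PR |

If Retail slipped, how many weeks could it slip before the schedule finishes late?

UserTest→Manufacture = 2+9 = 11 sets the makespan at 11 weeks.
Retail finishes as early as 8 and must finish by 11.
So Retail can slip 11 − 8 = 3 weeks.

3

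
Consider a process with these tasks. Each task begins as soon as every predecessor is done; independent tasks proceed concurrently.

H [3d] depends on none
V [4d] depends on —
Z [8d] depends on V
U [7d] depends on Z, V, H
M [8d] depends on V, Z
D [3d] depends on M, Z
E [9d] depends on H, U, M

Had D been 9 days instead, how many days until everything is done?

29

The binding path is V→Z→M→E = 4+8+8+9 = 29; finish at 29 days.
The longest path through D is only 23 days, so D has float 6.
New critical path: V→Z→M→D = 4+8+8+9 = 29 ⇒ 29 days.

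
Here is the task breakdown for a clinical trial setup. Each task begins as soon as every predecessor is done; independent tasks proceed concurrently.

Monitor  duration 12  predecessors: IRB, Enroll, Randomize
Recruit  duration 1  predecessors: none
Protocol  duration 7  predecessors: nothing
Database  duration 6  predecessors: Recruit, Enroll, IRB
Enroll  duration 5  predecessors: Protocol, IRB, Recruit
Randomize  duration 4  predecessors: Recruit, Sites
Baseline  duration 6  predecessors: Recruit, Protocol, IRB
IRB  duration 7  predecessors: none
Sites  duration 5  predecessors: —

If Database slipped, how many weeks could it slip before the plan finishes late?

Protocol→Enroll→Monitor = 7+5+12 = 24 sets the makespan at 24 weeks.
Database finishes as early as 18 and must finish by 24.
Float = 24 − 18 = 6.

6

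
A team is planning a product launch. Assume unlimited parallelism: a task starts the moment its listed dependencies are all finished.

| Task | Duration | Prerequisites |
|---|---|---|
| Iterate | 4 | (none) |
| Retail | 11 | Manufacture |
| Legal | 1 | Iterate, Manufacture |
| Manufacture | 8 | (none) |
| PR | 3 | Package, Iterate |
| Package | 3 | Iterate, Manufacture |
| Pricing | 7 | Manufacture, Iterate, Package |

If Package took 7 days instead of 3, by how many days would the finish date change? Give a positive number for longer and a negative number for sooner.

3

As given, the longest chain is Manufacture→Retail = 8+11 = 19, so the finish is 19 days.
Package is off the critical path — its longest chain is 18 days, giving 1 of slack.
Now Manufacture→Package→Pricing = 8+7+7 = 22 is longest, so the finish becomes 22 days.
Change in finish: 22 − 19 = +3 days.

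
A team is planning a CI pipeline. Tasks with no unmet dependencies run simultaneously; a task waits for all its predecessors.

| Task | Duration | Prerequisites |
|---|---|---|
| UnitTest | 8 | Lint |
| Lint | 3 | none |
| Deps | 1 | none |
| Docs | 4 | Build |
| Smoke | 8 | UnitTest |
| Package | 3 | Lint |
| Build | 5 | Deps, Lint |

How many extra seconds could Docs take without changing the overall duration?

7

Lint→UnitTest→Smoke = 3+8+8 = 19 sets the makespan at 19 seconds.
Docs finishes as early as 12 and must finish by 19.
So Docs can slip 19 − 12 = 7 seconds.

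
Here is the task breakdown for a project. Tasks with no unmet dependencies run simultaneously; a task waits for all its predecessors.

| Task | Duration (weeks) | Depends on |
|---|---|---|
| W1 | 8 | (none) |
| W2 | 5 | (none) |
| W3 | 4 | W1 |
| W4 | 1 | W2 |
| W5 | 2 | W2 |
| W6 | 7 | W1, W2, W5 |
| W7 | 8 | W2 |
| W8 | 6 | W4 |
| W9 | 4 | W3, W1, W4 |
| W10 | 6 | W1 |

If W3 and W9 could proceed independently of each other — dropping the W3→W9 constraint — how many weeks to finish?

Original critical path: W1→W3→W9 = 8+4+4 = 16 ⇒ 16 weeks.
Without W3→W9, W9's earliest start moves from 12 to 8.
New critical path: W1→W6 = 8+7 = 15 ⇒ 15 weeks.

15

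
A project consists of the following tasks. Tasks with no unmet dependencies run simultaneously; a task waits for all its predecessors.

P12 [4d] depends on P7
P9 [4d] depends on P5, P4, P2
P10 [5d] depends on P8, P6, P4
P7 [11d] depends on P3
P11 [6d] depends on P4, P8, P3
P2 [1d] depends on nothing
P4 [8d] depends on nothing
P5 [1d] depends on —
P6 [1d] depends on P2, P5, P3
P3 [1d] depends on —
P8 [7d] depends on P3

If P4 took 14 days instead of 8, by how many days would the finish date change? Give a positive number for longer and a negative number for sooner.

4

Actual critical path: P3→P7→P12 = 1+11+4 = 16 ⇒ 16 days.
P4 is off the critical path — its longest chain is 14 days, giving 2 of slack.
New critical path: P4→P11 = 14+6 = 20 ⇒ 20 days.
Change in finish: 20 − 16 = +4 days.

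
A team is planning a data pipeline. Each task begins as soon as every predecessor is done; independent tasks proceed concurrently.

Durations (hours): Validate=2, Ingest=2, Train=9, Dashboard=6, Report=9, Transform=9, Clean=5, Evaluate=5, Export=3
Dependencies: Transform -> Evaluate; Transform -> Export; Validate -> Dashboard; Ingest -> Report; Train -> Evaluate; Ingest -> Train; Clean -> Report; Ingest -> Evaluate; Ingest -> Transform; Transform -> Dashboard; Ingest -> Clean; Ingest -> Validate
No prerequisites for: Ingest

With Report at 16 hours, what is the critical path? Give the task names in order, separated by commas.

Ingest, Clean, Report

Actual critical path: Ingest→Transform→Dashboard = 2+9+6 = 17 ⇒ 17 hours.
Report is off the critical path — its longest chain is 16 hours, giving 1 of slack.
New critical path: Ingest→Clean→Report = 2+5+16 = 23 ⇒ 23 hours.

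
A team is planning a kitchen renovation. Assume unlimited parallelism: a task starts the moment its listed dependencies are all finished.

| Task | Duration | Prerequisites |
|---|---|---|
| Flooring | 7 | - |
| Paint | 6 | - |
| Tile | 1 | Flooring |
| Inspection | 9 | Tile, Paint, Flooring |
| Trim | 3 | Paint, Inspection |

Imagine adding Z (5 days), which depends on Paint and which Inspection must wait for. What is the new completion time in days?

Originally the schedule takes 20 days.
With Z inserted, Inspection now waits for max(Tile, Paint, Flooring, Z).
New critical path: Paint→Z→Inspection→Trim = 6+5+9+3 = 23 ⇒ 23 days.

23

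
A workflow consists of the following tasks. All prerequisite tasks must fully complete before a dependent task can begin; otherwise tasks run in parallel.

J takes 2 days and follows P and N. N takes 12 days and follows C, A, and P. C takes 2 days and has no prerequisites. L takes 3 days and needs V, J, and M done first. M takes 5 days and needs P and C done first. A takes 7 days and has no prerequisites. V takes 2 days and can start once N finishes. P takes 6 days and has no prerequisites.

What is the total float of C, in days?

5

Critical path: A→N→V→L = 7+12+2+3 = 24, so the finish is 24 days.
The longest chain containing C totals 19 days.
Slack of C = 5 − 0 = 5 days.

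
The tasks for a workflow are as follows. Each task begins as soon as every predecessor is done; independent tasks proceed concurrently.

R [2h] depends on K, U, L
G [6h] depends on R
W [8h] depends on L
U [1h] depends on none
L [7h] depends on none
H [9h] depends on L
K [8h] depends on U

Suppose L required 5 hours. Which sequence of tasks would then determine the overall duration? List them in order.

U, K, R, G

The binding path is U→K→R→G = 1+8+2+6 = 17; finish at 17 hours.
L is off the critical path — its longest chain is 16 hours, giving 1 of slack.
That remains the longest chain; total 17 hours.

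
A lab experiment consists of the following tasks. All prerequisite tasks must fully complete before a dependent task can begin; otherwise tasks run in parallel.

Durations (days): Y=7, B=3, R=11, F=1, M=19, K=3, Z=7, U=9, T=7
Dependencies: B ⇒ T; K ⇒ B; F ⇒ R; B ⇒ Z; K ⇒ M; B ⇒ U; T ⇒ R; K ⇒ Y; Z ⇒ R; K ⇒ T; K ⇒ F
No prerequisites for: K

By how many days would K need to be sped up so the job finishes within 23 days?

1

Current finish: 24 days; target: 23.
K is on every critical path, so each day cut from K cuts the finish by one (this holds down to a finish of 22).
Need 24 − 23 = 1 day off K → K becomes 2 days, finish becomes 23.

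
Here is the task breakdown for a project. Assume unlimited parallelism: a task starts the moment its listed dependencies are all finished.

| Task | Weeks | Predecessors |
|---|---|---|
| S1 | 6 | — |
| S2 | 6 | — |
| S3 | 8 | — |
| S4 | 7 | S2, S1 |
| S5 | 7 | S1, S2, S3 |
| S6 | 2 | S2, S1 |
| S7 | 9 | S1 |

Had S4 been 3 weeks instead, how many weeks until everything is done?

15

Baseline: S1→S7 = 6+9 = 15 → 15 weeks.
S4 is off the critical path — its longest chain is 13 weeks, giving 2 of slack.
No other chain overtakes it, so the finish is 15 weeks.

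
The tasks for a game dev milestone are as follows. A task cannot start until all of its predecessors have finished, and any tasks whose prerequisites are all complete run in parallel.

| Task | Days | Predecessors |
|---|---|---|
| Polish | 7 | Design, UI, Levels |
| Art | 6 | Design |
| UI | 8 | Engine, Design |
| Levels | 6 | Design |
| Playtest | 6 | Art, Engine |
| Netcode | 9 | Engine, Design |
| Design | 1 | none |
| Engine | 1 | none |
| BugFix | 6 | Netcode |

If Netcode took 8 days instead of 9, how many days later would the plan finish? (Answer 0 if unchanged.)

Actual critical path: Engine→Netcode→BugFix = 1+9+6 = 16 ⇒ 16 days.
Since Netcode is critical, the -1 change carries straight to that chain (now 15 days).
New critical path: Design→UI→Polish = 1+8+7 = 16 ⇒ 16 days.
Change in finish: 16 − 16 = +0 days.

0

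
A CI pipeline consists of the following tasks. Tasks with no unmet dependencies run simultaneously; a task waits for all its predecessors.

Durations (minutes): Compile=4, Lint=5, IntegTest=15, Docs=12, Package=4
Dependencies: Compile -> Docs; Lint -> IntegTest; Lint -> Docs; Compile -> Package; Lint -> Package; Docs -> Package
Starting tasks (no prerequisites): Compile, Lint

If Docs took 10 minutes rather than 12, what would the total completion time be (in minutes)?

20

Actual critical path: Lint→Docs→Package = 5+12+4 = 21 ⇒ 21 minutes.
Docs is on the critical path; changing it to 10 makes that path 19 minutes.
The binding chain switches to Lint→IntegTest = 5+15 = 20; finish 20 minutes.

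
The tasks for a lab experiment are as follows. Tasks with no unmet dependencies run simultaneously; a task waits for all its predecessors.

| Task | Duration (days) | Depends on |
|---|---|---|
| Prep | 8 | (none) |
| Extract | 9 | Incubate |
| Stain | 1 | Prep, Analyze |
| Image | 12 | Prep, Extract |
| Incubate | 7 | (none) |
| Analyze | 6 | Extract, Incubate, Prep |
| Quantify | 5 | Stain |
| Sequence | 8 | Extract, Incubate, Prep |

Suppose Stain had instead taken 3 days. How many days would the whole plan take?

The binding path is Incubate→Extract→Analyze→Stain→Quantify = 7+9+6+1+5 = 28; finish at 28 days.
Stain is on the critical path; changing it to 3 makes that path 30 days.
The critical path is still Incubate→Extract→Analyze→Stain→Quantify; finish is now 30 days.

30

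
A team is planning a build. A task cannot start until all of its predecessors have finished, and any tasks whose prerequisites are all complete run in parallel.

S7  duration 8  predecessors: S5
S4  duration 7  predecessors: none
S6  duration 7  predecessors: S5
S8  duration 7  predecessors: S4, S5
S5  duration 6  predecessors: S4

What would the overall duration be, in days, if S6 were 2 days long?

21

The binding path is S4→S5→S7 = 7+6+8 = 21; finish at 21 days.
S6 has 1 day of float (longest path through it is 20).
The critical path is still S4→S5→S7; finish is now 21 days.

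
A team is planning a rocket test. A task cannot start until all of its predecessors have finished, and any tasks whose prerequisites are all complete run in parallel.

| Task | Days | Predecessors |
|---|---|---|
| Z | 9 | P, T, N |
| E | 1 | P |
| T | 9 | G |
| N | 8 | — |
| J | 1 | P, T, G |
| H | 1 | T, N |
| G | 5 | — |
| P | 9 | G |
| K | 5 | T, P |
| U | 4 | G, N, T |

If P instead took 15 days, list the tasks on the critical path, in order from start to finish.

As given, the longest chain is G→P→Z = 5+9+9 = 23, so the finish is 23 days.
P lies on that path, so at 15 days the path becomes 29 days.
That remains the longest chain; total 29 days.

G, P, Z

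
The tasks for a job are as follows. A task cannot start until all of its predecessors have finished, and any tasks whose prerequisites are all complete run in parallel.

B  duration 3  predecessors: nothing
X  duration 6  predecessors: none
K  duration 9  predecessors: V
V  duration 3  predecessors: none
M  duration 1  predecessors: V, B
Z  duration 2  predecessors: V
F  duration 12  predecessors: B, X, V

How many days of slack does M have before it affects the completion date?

14

The longest chain is X→F = 6+12 = 18; overall finish 18 days.
Longest path through M: 4 days (earliest finish 4, latest finish 18).
Float = 18 − 4 = 14.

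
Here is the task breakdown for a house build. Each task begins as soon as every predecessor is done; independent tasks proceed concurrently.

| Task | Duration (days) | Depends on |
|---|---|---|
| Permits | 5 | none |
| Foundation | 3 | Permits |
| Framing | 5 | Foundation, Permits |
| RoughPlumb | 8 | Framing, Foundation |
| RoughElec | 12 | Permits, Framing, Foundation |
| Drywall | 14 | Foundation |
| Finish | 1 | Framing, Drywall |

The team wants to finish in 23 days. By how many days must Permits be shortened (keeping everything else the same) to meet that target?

Current finish: 25 days; target: 23.
Permits is on every critical path, so each day cut from Permits cuts the finish by one (this holds down to a finish of 21).
Need 25 − 23 = 2 days off Permits → Permits becomes 3 days, finish becomes 23.

2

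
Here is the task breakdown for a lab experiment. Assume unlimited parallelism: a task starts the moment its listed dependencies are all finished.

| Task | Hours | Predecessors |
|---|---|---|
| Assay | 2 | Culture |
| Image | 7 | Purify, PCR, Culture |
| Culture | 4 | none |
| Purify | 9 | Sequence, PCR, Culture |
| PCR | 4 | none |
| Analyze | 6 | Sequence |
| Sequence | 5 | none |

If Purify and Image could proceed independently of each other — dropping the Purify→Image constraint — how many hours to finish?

14

With the dependency in place, Sequence→Purify→Image = 5+9+7 = 21 sets the finish at 21 hours.
Without Purify→Image, Image's earliest start moves from 14 to 4.
The longest chain is now Sequence→Purify = 5+9 = 14, so the schedule takes 14 hours.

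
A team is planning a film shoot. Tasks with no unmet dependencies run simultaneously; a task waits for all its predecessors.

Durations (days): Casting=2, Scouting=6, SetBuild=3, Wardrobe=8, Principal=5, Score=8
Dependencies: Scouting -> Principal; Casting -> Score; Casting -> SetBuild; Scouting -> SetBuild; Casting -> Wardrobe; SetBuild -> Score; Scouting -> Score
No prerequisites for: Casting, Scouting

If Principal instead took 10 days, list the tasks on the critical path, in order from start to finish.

Critical path before the change: Scouting→SetBuild→Score = 6+3+8 = 17 giving 17 days.
Principal has 6 days of float (longest path through it is 11).
The critical path is still Scouting→SetBuild→Score; finish is now 17 days.

Scouting, SetBuild, Score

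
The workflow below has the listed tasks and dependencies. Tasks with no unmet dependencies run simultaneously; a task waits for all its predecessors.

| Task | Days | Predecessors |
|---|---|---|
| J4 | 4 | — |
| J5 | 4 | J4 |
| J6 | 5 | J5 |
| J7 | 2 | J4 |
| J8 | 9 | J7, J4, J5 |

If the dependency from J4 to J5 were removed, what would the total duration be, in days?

With the dependency in place, J4→J5→J8 = 4+4+9 = 17 sets the finish at 17 days.
Without J4→J5, J5's earliest start moves from 4 to 0.
New critical path: J4→J7→J8 = 4+2+9 = 15 ⇒ 15 days.

15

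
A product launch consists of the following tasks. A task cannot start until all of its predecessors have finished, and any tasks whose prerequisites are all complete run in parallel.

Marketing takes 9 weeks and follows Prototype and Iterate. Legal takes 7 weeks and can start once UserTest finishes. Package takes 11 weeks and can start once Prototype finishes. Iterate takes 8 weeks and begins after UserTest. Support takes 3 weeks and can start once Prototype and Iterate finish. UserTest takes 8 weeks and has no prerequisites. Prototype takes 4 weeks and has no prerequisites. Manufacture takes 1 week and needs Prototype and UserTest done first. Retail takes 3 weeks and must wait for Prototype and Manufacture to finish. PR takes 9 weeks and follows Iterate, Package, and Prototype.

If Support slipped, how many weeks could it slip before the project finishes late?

6

The longest chain is UserTest→Iterate→Marketing = 8+8+9 = 25; overall finish 25 weeks.
Support finishes as early as 19 and must finish by 25.
So Support can slip 25 − 19 = 6 weeks.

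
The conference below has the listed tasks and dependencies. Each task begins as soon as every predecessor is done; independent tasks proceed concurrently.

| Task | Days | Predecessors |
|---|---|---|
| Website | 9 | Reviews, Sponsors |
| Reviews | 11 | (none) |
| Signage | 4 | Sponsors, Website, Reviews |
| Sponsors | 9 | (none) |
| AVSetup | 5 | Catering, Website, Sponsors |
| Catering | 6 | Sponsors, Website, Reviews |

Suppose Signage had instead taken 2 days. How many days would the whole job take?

31

Baseline: Reviews→Website→Catering→AVSetup = 11+9+6+5 = 31 → 31 days.
The longest path through Signage is only 24 days, so Signage has float 7.
The critical path is still Reviews→Website→Catering→AVSetup; finish is now 31 days.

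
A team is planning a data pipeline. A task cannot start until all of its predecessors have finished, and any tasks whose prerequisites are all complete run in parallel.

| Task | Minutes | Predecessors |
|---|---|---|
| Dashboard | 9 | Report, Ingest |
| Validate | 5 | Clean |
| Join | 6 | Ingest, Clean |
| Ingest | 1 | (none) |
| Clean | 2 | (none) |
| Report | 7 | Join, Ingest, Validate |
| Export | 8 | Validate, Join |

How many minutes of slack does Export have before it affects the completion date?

8

The longest chain is Clean→Join→Report→Dashboard = 2+6+7+9 = 24; overall finish 24 minutes.
Longest path through Export: 16 minutes (earliest finish 16, latest finish 24).
Slack of Export = 16 − 8 = 8 minutes.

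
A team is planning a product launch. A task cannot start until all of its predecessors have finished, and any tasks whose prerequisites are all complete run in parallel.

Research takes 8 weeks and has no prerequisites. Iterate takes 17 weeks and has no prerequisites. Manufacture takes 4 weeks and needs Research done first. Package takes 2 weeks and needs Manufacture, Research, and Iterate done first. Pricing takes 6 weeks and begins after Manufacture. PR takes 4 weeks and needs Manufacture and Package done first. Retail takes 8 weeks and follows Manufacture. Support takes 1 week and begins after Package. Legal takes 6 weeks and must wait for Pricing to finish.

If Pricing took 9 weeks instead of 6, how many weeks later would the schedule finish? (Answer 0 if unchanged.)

3

The binding path is Research→Manufacture→Pricing→Legal = 8+4+6+6 = 24; finish at 24 weeks.
Pricing lies on that path, so at 9 weeks the path becomes 27 weeks.
No other chain overtakes it, so the finish is 27 weeks.
Change in finish: 27 − 24 = +3 weeks.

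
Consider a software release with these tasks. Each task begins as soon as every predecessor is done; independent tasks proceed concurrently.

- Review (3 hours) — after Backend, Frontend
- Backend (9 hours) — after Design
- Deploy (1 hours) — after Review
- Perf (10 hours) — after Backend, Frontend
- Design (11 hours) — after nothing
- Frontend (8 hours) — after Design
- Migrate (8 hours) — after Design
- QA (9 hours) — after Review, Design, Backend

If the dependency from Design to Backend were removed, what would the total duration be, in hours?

31

With the dependency in place, Design→Backend→Review→QA = 11+9+3+9 = 32 sets the finish at 32 hours.
Without Design→Backend, Backend's earliest start moves from 11 to 0.
After: Design→Frontend→Review→QA = 11+8+3+9 = 31 → 31 hours.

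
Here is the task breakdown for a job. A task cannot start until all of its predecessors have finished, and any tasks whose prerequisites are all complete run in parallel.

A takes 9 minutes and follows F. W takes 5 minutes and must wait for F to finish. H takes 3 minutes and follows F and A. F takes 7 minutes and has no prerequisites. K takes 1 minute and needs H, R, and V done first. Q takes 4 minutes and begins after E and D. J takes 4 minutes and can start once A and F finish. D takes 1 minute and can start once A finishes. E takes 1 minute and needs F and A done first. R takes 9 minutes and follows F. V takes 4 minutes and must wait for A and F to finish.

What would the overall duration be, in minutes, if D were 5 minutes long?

25

As given, the longest chain is F→A→D→Q = 7+9+1+4 = 21, so the finish is 21 minutes.
Since D is critical, the +4 change carries straight to that chain (now 25 minutes).
That remains the longest chain; total 25 minutes.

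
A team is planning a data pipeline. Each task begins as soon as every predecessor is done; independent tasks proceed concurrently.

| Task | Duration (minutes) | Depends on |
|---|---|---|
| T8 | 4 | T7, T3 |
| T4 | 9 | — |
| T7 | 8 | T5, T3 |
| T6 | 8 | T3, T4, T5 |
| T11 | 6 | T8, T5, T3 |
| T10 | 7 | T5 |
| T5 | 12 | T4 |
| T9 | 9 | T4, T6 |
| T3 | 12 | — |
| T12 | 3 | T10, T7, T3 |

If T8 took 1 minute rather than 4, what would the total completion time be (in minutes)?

38

The binding path is T4→T5→T7→T8→T11 = 9+12+8+4+6 = 39; finish at 39 minutes.
T8 is on the critical path; changing it to 1 makes that path 36 minutes.
The binding chain switches to T4→T5→T6→T9 = 9+12+8+9 = 38; finish 38 minutes.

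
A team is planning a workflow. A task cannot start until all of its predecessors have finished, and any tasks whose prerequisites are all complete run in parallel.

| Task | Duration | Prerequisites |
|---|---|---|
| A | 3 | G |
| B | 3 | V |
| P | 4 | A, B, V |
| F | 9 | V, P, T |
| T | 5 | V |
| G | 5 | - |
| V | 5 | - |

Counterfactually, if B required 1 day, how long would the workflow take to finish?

Actual critical path: V→B→P→F = 5+3+4+9 = 21 ⇒ 21 days.
B lies on that path, so at 1 day the path becomes 19 days.
Now G→A→P→F = 5+3+4+9 = 21 is longest, so the finish becomes 21 days.

21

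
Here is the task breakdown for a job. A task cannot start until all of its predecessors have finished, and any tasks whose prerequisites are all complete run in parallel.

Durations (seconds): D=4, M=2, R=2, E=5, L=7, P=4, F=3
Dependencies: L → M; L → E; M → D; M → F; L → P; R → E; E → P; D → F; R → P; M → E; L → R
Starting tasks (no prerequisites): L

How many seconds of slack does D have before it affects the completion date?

2

The longest chain is L→R→E→P = 7+2+5+4 = 18; overall finish 18 seconds.
The longest chain containing D totals 16 seconds.
Float = 18 − 16 = 2.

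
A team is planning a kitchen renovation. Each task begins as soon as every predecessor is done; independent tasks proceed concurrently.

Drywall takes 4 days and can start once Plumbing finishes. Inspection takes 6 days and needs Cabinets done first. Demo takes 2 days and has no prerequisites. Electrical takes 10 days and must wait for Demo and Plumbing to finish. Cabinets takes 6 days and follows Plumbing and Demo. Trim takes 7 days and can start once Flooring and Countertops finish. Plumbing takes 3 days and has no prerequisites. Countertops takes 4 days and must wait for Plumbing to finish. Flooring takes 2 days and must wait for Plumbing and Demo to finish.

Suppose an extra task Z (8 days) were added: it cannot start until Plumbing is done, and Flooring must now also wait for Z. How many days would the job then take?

Originally the job takes 15 days.
With Z inserted, Flooring now waits for max(Plumbing, Demo, Z).
New critical path: Plumbing→Z→Flooring→Trim = 3+8+2+7 = 20 ⇒ 20 days.

20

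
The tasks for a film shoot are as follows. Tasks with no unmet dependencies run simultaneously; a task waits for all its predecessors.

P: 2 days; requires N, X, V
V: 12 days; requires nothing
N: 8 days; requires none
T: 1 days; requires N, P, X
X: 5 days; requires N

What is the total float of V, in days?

1

Critical path: N→X→P→T = 8+5+2+1 = 16, so the finish is 16 days.
The longest chain containing V totals 15 days.
So V can slip 13 − 12 = 1 day.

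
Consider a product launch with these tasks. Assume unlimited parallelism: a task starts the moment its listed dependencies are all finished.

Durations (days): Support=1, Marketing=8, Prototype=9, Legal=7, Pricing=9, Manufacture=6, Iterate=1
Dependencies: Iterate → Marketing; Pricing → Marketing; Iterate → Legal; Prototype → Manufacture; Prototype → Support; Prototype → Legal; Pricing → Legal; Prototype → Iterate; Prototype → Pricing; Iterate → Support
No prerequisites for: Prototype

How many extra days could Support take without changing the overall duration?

15

Critical path: Prototype→Pricing→Marketing = 9+9+8 = 26, so the finish is 26 days.
Support finishes as early as 11 and must finish by 26.
So Support can slip 26 − 11 = 15 days.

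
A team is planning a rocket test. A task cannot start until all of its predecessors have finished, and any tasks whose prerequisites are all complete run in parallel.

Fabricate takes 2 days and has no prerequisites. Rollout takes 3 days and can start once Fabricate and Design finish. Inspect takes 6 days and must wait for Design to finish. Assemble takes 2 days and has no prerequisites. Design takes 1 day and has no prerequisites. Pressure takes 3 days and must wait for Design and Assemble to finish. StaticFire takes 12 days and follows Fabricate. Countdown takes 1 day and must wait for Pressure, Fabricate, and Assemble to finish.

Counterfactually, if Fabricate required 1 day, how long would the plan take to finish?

Baseline: Fabricate→StaticFire = 2+12 = 14 → 14 days.
Fabricate lies on that path, so at 1 day the path becomes 13 days.
That remains the longest chain; total 13 days.

13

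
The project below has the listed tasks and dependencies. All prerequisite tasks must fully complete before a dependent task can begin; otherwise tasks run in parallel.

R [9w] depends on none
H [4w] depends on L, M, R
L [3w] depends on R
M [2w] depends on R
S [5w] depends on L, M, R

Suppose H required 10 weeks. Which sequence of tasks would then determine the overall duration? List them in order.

Actual critical path: R→L→S = 9+3+5 = 17 ⇒ 17 weeks.
H is off the critical path — its longest chain is 16 weeks, giving 1 of slack.
The binding chain switches to R→L→H = 9+3+10 = 22; finish 22 weeks.

R, L, H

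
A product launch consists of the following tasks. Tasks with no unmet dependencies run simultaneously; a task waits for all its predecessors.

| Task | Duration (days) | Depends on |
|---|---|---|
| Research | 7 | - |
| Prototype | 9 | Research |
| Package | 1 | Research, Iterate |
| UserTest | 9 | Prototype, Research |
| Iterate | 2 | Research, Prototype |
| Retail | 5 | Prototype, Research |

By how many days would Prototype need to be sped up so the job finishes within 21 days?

Current finish: 25 days; target: 21.
Prototype is on every critical path, so each day cut from Prototype cuts the finish by one (this holds down to a finish of 17).
Need 25 − 21 = 4 days off Prototype → Prototype becomes 5 days, finish becomes 21.

4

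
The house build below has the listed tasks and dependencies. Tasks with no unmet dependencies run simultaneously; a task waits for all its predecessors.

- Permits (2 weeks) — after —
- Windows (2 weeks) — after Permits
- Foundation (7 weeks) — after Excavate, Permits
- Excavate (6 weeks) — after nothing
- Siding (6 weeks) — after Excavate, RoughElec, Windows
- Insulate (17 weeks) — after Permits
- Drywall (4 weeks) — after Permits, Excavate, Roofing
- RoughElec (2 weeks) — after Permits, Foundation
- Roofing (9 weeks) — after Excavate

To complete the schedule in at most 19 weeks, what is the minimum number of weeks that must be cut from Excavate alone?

Current finish: 21 weeks; target: 19.
Excavate is on every critical path, so each week cut from Excavate cuts the finish by one (this holds down to a finish of 19).
Need 21 − 19 = 2 weeks off Excavate → Excavate becomes 4 weeks, finish becomes 19.

2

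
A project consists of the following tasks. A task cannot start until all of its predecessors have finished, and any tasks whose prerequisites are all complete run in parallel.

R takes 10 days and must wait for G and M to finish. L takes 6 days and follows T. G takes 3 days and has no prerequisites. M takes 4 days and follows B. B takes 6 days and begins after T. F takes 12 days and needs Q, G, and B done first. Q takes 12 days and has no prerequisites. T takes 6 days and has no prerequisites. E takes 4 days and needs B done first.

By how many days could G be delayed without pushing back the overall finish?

11

The longest chain is T→B→M→R = 6+6+4+10 = 26; overall finish 26 days.
G finishes as early as 3 and must finish by 14.
So G can slip 14 − 3 = 11 days.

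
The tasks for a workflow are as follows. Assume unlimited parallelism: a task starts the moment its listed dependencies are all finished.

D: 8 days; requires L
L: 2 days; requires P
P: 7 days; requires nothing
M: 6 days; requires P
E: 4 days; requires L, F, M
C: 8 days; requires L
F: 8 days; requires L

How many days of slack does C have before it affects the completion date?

Critical path: P→L→F→E = 7+2+8+4 = 21, so the finish is 21 days.
The longest chain containing C totals 17 days.
Slack of C = 13 − 9 = 4 days.

4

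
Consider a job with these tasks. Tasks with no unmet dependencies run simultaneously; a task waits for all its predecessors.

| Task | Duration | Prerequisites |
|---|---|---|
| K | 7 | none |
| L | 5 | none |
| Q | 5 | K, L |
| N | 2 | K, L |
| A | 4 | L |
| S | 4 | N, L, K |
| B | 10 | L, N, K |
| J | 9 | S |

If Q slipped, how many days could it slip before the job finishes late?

Critical path: K→N→S→J = 7+2+4+9 = 22, so the finish is 22 days.
Q finishes as early as 12 and must finish by 22.
So Q can slip 22 − 12 = 10 days.

10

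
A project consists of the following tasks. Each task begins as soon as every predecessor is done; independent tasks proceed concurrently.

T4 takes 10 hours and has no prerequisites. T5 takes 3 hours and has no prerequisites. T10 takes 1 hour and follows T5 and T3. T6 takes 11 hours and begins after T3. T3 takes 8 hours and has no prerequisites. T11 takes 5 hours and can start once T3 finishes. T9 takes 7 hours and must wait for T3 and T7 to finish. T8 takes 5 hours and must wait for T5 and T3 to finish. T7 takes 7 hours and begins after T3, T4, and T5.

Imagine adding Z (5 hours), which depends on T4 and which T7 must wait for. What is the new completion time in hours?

Originally the job takes 24 hours.
With Z inserted, T7 now waits for max(T3, T4, T5, Z).
New critical path: T4→Z→T7→T9 = 10+5+7+7 = 29 ⇒ 29 hours.

29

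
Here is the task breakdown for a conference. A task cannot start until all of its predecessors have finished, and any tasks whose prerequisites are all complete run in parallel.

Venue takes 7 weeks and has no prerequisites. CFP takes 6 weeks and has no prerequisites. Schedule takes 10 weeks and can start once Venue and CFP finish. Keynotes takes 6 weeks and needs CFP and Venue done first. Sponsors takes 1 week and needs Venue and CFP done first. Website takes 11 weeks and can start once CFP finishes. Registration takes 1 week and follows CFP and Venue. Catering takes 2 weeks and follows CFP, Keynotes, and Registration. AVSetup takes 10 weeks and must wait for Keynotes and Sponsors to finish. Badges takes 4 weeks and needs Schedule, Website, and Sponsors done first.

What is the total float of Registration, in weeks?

13

Venue→Keynotes→AVSetup = 7+6+10 = 23 sets the makespan at 23 weeks.
Registration finishes as early as 8 and must finish by 21.
So Registration can slip 21 − 8 = 13 weeks.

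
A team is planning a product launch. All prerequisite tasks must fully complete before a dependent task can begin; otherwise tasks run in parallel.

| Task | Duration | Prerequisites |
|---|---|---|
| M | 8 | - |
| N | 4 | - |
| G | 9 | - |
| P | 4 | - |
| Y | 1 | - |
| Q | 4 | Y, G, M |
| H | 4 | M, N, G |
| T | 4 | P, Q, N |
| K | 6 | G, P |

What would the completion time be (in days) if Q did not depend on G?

Original critical path: G→Q→T = 9+4+4 = 17 ⇒ 17 days.
Without G→Q, Q's earliest start moves from 9 to 8.
New critical path: M→Q→T = 8+4+4 = 16 ⇒ 16 days.

16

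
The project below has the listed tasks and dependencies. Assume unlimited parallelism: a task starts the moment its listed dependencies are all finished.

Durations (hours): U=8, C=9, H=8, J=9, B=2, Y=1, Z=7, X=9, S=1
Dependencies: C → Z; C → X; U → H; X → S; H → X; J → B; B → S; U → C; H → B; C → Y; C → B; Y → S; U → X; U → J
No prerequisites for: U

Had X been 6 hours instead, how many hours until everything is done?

Critical path before the change: U→C→X→S = 8+9+9+1 = 27 giving 27 hours.
X is on the critical path; changing it to 6 makes that path 24 hours.
New critical path: U→C→Z = 8+9+7 = 24 ⇒ 24 hours.

24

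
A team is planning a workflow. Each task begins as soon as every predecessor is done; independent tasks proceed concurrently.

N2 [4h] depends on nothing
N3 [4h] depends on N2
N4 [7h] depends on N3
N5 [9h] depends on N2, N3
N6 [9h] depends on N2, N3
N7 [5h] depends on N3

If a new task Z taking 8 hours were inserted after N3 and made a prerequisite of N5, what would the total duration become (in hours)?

Originally the project takes 17 hours.
With Z inserted, N5 now waits for max(N2, N3, Z).
New critical path: N2→N3→Z→N5 = 4+4+8+9 = 25 ⇒ 25 hours.

25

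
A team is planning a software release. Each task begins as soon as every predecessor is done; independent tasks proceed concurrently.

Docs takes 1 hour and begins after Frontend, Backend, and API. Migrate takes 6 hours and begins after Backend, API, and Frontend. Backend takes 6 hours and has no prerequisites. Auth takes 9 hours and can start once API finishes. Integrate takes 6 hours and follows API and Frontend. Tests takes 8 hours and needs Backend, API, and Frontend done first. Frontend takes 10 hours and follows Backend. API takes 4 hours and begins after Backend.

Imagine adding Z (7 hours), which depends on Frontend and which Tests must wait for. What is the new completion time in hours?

31

Originally the job takes 24 hours.
With Z inserted, Tests now waits for max(Backend, API, Frontend, Z).
New critical path: Backend→Frontend→Z→Tests = 6+10+7+8 = 31 ⇒ 31 hours.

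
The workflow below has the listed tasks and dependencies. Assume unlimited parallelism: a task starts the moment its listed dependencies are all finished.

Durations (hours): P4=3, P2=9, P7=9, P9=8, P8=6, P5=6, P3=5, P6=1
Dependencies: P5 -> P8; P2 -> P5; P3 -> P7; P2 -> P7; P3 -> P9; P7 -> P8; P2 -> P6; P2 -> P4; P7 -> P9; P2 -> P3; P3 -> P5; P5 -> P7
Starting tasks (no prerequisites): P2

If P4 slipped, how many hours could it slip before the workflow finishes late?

25

The longest chain is P2→P3→P5→P7→P9 = 9+5+6+9+8 = 37; overall finish 37 hours.
Longest path through P4: 12 hours (earliest finish 12, latest finish 37).
Slack of P4 = 34 − 9 = 25 hours.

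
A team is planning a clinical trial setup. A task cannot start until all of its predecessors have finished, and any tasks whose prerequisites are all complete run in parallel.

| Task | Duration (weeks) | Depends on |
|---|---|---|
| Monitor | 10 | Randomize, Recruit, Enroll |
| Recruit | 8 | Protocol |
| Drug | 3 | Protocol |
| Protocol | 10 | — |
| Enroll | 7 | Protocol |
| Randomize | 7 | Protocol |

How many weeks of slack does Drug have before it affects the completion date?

15

Critical path: Protocol→Recruit→Monitor = 10+8+10 = 28, so the finish is 28 weeks.
The longest chain containing Drug totals 13 weeks.
Slack of Drug = 25 − 10 = 15 weeks.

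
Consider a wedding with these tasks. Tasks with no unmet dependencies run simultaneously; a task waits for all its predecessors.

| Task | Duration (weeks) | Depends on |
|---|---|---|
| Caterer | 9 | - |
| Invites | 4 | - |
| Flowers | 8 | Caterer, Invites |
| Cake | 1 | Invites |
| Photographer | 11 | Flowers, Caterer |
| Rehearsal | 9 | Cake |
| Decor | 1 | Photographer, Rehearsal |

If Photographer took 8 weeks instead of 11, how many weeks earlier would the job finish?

3

Baseline: Caterer→Flowers→Photographer→Decor = 9+8+11+1 = 29 → 29 weeks.
Since Photographer is critical, the -3 change carries straight to that chain (now 26 weeks).
No other chain overtakes it, so the finish is 26 weeks.
Change in finish: 26 − 29 = -3 weeks.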